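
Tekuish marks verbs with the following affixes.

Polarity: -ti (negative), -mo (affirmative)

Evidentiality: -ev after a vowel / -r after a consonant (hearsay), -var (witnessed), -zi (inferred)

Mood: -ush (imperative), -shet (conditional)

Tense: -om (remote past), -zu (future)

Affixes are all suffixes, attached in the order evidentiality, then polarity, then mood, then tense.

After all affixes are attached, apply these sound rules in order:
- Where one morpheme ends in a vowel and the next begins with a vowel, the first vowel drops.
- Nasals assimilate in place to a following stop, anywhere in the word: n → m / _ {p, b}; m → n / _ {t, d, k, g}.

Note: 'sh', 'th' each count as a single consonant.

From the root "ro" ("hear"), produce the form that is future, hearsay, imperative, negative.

revtushzu

Attach evidentiality hearsay -ev (after vowel 'o') → roev.
Attach polarity negative -ti → roevti.
Attach mood imperative -ush → roevtiush.
Attach tense future -zu → roevtiushzu.
Apply vowel deletion: roevtiushzu → revtushzu.
Nasal assimilation: no change.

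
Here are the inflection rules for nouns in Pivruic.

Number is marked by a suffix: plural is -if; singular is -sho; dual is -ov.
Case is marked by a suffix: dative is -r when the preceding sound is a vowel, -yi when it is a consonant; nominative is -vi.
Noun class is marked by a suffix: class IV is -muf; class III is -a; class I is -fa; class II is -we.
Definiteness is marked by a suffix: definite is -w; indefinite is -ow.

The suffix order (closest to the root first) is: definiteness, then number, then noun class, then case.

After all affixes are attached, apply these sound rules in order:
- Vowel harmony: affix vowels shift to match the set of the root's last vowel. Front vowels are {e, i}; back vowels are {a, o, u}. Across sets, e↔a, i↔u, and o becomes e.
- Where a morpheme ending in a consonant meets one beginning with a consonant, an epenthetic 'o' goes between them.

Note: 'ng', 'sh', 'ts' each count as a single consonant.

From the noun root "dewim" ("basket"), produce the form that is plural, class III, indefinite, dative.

Attach definiteness indefinite -ow → dewimow.
Attach number plural -if → dewimowif.
Attach noun class class III -a → dewimowifa.
Attach case dative -r (after vowel 'a') → dewimowifar.
Apply vowel harmony: dewimowifar → dewimewifer.
Epenthesis: no change.

dewimewifer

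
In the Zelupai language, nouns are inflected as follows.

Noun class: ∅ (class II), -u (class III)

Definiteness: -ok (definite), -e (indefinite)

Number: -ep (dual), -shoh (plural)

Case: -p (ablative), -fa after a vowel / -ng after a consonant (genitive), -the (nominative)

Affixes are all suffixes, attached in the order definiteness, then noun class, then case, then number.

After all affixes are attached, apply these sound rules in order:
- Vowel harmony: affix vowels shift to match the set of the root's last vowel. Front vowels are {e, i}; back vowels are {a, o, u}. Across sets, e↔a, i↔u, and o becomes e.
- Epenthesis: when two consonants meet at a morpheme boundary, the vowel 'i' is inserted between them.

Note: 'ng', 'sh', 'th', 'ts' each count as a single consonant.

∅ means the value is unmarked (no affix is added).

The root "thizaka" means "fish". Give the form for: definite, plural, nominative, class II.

Attach definiteness definite -ok → thizakaok.
noun class = class II: zero marking, form stays thizakaok.
Attach case nominative -the → thizakaokthe.
Attach number plural -shoh → thizakaoktheshoh.
Apply vowel harmony: thizakaoktheshoh → thizakaokthashoh.
Apply epenthesis: thizakaokthashoh → thizakaokithashoh.

thizakaokithashoh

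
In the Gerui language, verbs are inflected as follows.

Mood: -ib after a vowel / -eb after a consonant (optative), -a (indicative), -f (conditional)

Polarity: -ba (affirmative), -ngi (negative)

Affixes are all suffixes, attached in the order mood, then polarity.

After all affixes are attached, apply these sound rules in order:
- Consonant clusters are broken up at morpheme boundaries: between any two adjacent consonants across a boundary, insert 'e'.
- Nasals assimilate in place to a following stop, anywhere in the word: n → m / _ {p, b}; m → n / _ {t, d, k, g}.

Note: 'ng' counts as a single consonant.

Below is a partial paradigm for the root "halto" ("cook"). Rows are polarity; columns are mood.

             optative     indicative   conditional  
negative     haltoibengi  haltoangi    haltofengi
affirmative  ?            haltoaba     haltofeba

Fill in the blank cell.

Attach mood optative -ib (after vowel 'o') → haltoib.
Attach polarity affirmative -ba → haltoibba.
Apply epenthesis: haltoibba → haltoibeba.
Nasal assimilation: no change.

haltoibeba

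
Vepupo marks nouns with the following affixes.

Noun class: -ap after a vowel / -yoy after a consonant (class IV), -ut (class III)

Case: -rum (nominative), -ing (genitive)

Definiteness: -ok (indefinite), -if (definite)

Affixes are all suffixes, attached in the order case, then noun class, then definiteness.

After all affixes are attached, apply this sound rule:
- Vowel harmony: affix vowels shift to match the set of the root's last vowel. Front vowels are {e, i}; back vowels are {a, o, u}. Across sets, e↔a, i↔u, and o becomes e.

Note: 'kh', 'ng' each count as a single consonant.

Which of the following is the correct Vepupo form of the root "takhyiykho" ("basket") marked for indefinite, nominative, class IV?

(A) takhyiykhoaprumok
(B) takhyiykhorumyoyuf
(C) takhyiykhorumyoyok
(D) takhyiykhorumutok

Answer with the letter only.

C

Attach case nominative -rum → takhyiykhorum.
Attach noun class class IV -yoy (after consonant 'm') → takhyiykhorumyoy.
Attach definiteness indefinite -ok → takhyiykhorumyoyok.
Vowel harmony: no change.
So the correct form is takhyiykhorumyoyok, option (C).
(A) takhyiykhoaprumok is wrong: it has the affixes in the wrong order.
(B) takhyiykhorumyoyuf is wrong: it uses definite instead of indefinite for definiteness.
(D) takhyiykhorumutok is wrong: it uses class III instead of class IV for noun class.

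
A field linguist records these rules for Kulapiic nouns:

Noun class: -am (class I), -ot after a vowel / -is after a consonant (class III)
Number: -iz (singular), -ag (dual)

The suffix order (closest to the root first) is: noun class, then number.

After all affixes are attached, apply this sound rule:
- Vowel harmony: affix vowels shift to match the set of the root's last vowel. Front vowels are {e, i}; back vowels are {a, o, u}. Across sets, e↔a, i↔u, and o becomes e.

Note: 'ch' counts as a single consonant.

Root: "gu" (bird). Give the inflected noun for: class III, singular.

guotuz

Attach noun class class III -ot (after vowel 'u') → guot.
Attach number singular -iz → guotiz.
Apply vowel harmony: guotiz → guotuz.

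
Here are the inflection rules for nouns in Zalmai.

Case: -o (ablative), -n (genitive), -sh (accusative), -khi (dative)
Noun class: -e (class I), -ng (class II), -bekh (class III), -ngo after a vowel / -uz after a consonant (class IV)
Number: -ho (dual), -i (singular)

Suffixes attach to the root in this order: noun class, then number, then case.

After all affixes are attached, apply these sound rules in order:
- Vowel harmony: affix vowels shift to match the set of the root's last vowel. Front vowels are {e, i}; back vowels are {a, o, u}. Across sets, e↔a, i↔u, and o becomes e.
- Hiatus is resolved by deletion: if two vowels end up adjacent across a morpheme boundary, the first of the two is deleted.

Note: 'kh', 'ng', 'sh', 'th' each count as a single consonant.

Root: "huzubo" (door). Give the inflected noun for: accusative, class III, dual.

Attach noun class class III -bekh → huzubobekh.
Attach number dual -ho → huzubobekhho.
Attach case accusative -sh → huzubobekhhosh.
Apply vowel harmony: huzubobekhhosh → huzubobakhhosh.
Vowel deletion: no change.

huzubobakhhosh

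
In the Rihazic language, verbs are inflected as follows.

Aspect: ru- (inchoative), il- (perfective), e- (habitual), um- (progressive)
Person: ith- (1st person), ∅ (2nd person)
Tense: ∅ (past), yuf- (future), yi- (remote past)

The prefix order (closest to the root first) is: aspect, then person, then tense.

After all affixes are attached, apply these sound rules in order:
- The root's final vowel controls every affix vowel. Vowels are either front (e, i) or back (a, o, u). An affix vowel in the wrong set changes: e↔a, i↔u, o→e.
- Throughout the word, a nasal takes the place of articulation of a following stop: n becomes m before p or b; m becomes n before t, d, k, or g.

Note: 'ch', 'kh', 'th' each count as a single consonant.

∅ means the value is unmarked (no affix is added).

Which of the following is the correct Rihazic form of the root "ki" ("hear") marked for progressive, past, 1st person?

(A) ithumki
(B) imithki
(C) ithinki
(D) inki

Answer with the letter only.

C

Attach aspect progressive um- → umki.
Attach person 1st person ith- → ithumki.
tense = past: zero marking, form stays ithumki.
Apply vowel harmony: ithumki → ithimki.
Apply nasal assimilation: ithimki → ithinki.
So the correct form is ithinki, option (C).
(B) imithki is wrong: it has the affixes in the wrong order.
(D) inki is wrong: it uses 2nd person instead of 1st person for person.
(A) ithumki is wrong: it fails to apply the sound rule(s).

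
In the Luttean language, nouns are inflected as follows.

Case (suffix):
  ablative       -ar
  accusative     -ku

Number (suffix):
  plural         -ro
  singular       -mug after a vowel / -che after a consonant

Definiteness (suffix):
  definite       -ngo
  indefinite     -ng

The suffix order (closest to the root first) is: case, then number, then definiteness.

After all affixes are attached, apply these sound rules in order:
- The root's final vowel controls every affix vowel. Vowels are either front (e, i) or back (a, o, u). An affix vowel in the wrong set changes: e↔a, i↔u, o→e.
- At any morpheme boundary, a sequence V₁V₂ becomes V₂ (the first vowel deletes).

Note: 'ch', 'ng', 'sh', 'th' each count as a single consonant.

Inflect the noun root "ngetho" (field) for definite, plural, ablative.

Attach case ablative -ar → ngethoar.
Attach number plural -ro → ngethoarro.
Attach definiteness definite -ngo → ngethoarrongo.
Vowel harmony: no change.
Apply vowel deletion: ngethoarrongo → ngetharrongo.

ngetharrongo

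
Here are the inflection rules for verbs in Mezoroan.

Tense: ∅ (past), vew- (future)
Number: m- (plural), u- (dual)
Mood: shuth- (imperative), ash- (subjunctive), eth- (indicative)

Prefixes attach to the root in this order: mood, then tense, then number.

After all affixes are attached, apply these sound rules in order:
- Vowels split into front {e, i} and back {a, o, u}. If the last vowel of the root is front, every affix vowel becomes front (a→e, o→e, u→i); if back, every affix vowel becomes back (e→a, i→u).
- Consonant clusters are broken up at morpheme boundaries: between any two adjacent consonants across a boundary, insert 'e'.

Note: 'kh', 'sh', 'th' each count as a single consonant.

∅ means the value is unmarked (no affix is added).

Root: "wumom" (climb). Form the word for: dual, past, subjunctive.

uashewumom

Attach mood subjunctive ash- → ashwumom.
tense = past: zero marking, form stays ashwumom.
Attach number dual u- → uashwumom.
Vowel harmony: no change.
Apply epenthesis: uashwumom → uashewumom.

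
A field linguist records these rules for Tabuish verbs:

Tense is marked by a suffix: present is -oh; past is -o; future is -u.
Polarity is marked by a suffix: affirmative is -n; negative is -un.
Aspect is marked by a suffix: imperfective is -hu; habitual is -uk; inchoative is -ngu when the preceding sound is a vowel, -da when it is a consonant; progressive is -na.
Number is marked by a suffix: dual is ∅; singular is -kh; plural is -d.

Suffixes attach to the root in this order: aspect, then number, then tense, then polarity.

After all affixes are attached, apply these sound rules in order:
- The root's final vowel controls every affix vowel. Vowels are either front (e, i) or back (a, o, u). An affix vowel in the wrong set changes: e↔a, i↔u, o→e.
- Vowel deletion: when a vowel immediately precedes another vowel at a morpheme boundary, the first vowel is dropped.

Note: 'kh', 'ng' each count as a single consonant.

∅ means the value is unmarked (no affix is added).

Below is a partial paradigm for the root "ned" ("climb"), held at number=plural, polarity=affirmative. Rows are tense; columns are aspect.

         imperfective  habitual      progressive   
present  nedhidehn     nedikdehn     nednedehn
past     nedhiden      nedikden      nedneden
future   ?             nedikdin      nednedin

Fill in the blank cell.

Attach aspect imperfective -hu → nedhu.
Attach number plural -d → nedhud.
Attach tense future -u → nedhudu.
Attach polarity affirmative -n → nedhudun.
Apply vowel harmony: nedhudun → nedhidin.
Vowel deletion: no change.

nedhidin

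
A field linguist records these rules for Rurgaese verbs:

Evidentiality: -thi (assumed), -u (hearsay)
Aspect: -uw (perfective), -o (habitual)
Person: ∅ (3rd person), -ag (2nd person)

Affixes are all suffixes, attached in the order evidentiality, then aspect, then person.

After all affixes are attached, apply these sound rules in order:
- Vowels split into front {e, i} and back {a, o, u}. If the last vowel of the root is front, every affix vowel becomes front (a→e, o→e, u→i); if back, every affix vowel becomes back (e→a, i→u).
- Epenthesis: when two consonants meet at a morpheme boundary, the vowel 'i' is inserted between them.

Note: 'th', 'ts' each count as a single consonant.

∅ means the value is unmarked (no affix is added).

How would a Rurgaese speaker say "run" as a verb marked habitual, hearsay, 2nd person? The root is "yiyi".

Attach evidentiality hearsay -u → yiyiu.
Attach aspect habitual -o → yiyiuo.
Attach person 2nd person -ag → yiyiuoag.
Apply vowel harmony: yiyiuoag → yiyiieeg.
Epenthesis: no change.

yiyiieeg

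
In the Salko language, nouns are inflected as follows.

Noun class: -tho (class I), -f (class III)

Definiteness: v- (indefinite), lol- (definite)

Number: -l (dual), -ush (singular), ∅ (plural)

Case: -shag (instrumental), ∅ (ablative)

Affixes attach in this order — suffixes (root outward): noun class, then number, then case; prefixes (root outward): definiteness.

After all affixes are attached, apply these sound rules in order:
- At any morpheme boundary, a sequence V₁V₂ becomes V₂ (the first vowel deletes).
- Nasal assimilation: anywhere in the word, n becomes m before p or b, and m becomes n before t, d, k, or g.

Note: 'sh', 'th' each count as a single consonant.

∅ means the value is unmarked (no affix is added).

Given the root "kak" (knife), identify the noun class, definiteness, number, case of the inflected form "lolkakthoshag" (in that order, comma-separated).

Segment: lol-kak-tho-shag.
noun class: -tho → class I.
definiteness: lol- → definite.
number: ∅ → plural.
case: -shag → instrumental.

class I, definite, plural, instrumental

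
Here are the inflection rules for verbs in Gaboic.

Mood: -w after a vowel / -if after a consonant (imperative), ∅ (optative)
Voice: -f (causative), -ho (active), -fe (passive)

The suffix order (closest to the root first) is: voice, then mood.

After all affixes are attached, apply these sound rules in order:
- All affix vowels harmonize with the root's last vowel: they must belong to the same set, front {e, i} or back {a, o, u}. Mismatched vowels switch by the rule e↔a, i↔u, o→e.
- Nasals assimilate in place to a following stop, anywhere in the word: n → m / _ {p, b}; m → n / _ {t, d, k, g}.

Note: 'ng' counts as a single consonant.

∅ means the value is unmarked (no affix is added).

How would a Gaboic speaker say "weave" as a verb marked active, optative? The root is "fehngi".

fehngihe

Attach voice active -ho → fehngiho.
mood = optative: zero marking, form stays fehngiho.
Apply vowel harmony: fehngiho → fehngihe.
Nasal assimilation: no change.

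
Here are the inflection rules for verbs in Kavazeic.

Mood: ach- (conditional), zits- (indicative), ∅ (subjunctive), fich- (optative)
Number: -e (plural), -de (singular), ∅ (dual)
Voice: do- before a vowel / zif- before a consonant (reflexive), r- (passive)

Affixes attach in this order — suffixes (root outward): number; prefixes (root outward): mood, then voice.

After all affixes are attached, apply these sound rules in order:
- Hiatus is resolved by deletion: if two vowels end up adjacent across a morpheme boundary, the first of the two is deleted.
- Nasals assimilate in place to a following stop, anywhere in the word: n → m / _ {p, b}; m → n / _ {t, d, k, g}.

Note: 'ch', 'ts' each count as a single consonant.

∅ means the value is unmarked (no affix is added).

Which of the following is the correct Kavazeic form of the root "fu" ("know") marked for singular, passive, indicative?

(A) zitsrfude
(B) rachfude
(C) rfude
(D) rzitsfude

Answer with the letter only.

D

Attach mood indicative zits- → zitsfu.
Attach number singular -de → zitsfude.
Attach voice passive r- → rzitsfude.
Vowel deletion: no change.
Nasal assimilation: no change.
So the correct form is rzitsfude, option (D).
(C) rfude is wrong: it uses subjunctive instead of indicative for mood.
(B) rachfude is wrong: it uses conditional instead of indicative for mood.
(A) zitsrfude is wrong: it has the affixes in the wrong order.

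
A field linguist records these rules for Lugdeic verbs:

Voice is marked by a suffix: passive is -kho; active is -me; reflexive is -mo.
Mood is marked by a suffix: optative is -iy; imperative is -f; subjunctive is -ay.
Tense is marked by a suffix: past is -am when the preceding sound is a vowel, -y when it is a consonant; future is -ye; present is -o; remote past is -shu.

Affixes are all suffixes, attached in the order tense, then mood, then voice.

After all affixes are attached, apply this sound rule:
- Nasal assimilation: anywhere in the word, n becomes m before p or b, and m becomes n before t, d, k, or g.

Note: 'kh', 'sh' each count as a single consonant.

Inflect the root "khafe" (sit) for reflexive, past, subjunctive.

khafeamaymo

Attach tense past -am (after vowel 'e') → khafeam.
Attach mood subjunctive -ay → khafeamay.
Attach voice reflexive -mo → khafeamaymo.
Nasal assimilation: no change.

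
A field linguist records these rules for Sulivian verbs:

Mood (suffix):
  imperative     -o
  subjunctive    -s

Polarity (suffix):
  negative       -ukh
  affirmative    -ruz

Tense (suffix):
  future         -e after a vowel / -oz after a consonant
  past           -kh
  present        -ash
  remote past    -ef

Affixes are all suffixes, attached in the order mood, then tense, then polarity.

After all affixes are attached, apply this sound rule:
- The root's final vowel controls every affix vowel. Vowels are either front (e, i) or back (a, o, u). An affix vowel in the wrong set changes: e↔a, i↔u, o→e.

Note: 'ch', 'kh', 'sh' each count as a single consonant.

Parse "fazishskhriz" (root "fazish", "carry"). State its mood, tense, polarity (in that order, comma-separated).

subjunctive, past, affirmative

Segment: fazish-s-kh-ruz.
mood: -s → subjunctive.
tense: -kh → past.
polarity: -ruz → affirmative.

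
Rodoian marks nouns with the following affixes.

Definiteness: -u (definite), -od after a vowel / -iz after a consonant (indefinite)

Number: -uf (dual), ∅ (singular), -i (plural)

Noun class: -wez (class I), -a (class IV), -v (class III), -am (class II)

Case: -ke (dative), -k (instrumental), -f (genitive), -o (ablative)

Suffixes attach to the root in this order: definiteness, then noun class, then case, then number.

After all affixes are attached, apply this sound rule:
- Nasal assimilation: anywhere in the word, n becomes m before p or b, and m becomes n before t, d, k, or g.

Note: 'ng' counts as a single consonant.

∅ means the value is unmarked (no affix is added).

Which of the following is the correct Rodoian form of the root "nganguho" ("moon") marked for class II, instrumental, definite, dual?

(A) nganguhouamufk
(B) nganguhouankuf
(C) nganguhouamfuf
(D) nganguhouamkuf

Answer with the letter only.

Attach definiteness definite -u → nganguhou.
Attach noun class class II -am → nganguhouam.
Attach case instrumental -k → nganguhouamk.
Attach number dual -uf → nganguhouamkuf.
Apply nasal assimilation: nganguhouamkuf → nganguhouankuf.
So the correct form is nganguhouankuf, option (B).
(C) nganguhouamfuf is wrong: it uses genitive instead of instrumental for case.
(D) nganguhouamkuf is wrong: it fails to apply the sound rule(s).
(A) nganguhouamufk is wrong: it has the affixes in the wrong order.

B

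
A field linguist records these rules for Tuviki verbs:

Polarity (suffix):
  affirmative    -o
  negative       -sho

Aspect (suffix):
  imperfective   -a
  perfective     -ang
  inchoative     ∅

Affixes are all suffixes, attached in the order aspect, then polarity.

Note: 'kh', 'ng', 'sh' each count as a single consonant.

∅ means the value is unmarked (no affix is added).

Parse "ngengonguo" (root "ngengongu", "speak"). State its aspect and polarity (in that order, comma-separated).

inchoative, affirmative

Segment: ngengongu-o.
aspect: ∅ → inchoative.
polarity: -o → affirmative.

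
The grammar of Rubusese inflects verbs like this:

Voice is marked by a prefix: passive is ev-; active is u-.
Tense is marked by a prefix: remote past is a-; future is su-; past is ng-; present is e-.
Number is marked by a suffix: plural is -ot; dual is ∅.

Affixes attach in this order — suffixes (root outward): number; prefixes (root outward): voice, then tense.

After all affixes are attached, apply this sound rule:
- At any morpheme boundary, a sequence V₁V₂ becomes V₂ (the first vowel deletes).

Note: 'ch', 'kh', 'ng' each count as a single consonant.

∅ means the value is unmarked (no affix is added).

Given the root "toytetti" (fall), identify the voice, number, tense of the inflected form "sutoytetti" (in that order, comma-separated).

active, dual, future

Segment: su-u-toytetti.
voice: u- → active.
number: ∅ → dual.
tense: su- → future.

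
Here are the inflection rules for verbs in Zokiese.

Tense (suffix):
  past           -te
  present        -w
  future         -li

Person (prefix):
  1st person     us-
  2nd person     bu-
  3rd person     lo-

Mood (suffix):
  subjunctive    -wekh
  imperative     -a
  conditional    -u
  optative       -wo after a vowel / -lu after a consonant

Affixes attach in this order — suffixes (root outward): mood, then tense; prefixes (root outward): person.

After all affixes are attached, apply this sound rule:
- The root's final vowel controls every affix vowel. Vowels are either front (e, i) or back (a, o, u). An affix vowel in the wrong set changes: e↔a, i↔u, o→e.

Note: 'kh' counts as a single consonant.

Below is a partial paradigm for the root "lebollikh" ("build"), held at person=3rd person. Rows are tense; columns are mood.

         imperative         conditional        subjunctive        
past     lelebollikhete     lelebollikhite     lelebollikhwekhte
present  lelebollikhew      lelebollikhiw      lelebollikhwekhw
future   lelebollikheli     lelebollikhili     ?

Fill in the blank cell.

Attach mood subjunctive -wekh → lebollikhwekh.
Attach tense future -li → lebollikhwekhli.
Attach person 3rd person lo- → lolebollikhwekhli.
Apply vowel harmony: lolebollikhwekhli → lelebollikhwekhli.

lelebollikhwekhli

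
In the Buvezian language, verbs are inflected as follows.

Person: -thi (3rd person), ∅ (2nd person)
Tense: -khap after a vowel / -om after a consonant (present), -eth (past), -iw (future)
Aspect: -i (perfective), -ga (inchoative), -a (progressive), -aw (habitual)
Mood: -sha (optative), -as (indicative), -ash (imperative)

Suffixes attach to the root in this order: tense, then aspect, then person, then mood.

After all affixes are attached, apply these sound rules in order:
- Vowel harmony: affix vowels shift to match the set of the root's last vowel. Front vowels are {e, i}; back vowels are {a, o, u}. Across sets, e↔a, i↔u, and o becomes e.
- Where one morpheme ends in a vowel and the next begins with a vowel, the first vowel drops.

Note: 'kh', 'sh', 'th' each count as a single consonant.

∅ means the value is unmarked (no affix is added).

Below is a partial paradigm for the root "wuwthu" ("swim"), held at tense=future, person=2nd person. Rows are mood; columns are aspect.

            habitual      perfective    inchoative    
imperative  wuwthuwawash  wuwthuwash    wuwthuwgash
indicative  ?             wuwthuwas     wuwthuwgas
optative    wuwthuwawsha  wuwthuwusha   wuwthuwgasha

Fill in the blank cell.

wuwthuwawas

Attach tense future -iw → wuwthuiw.
Attach aspect habitual -aw → wuwthuiwaw.
person = 2nd person: zero marking, form stays wuwthuiwaw.
Attach mood indicative -as → wuwthuiwawas.
Apply vowel harmony: wuwthuiwawas → wuwthuuwawas.
Apply vowel deletion: wuwthuuwawas → wuwthuwawas.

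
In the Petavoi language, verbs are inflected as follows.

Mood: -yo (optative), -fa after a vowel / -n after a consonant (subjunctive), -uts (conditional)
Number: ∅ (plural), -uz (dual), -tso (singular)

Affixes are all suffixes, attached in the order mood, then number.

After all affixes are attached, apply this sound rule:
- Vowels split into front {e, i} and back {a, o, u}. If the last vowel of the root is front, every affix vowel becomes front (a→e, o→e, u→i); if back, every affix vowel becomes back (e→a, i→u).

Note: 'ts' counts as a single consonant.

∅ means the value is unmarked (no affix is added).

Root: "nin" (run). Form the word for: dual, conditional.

Attach mood conditional -uts → ninuts.
Attach number dual -uz → ninutsuz.
Apply vowel harmony: ninutsuz → ninitsiz.

ninitsiz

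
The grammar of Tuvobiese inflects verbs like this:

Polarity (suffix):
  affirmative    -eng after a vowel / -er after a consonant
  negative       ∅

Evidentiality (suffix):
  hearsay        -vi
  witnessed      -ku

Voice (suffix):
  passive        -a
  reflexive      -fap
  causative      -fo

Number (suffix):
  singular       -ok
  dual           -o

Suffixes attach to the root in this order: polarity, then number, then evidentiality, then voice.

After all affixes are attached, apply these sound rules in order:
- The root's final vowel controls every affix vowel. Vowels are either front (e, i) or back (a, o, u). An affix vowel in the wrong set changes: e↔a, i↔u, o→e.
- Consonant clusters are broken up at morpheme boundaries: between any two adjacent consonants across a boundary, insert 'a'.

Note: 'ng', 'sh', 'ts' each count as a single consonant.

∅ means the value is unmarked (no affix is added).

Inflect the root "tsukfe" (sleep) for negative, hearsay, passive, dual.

tsukfeevie

polarity = negative: zero marking, form stays tsukfe.
Attach number dual -o → tsukfeo.
Attach evidentiality hearsay -vi → tsukfeovi.
Attach voice passive -a → tsukfeovia.
Apply vowel harmony: tsukfeovia → tsukfeevie.
Epenthesis: no change.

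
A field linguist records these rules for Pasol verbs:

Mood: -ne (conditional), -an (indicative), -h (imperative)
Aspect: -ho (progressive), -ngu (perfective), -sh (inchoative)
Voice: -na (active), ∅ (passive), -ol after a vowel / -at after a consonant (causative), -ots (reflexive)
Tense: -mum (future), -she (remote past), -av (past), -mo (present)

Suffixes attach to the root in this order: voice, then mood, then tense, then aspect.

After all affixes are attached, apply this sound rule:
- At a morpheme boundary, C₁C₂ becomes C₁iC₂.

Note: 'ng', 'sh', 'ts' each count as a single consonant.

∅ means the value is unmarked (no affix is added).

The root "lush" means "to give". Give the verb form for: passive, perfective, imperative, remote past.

voice = passive: zero marking, form stays lush.
Attach mood imperative -h → lushh.
Attach tense remote past -she → lushhshe.
Attach aspect perfective -ngu → lushhshengu.
Apply epenthesis: lushhshengu → lushihishengu.

lushihishengu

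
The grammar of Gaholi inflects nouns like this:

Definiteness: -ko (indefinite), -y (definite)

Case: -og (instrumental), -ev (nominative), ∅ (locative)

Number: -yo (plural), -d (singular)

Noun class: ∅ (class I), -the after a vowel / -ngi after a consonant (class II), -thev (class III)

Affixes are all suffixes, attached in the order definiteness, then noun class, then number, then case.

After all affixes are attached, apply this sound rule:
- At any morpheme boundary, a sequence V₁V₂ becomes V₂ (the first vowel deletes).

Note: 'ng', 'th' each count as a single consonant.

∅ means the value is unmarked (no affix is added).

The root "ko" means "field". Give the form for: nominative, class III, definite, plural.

Attach definiteness definite -y → koy.
Attach noun class class III -thev → koythev.
Attach number plural -yo → koythevyo.
Attach case nominative -ev → koythevyoev.
Apply vowel deletion: koythevyoev → koythevyev.

koythevyev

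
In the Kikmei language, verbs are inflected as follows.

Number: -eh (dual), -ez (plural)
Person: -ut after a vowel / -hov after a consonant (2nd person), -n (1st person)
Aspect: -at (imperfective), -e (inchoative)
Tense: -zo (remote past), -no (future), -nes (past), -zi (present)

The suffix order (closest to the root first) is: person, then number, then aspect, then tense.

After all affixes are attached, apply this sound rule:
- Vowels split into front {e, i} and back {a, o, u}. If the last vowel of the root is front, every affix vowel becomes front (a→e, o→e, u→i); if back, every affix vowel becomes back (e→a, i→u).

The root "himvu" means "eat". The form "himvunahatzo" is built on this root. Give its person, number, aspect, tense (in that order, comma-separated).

1st person, dual, imperfective, remote past

Segment: himvu-n-eh-at-zo.
person: -n → 1st person.
number: -eh → dual.
aspect: -at → imperfective.
tense: -zo → remote past.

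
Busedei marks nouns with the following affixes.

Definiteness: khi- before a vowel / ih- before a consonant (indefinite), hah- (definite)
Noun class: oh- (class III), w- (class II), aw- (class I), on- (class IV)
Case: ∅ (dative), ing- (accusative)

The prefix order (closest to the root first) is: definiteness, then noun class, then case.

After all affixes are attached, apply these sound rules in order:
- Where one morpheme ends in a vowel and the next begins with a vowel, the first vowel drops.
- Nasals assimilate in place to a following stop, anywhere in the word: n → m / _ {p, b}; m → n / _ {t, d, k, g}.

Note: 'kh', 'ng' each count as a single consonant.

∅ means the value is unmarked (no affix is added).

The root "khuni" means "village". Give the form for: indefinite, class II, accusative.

ingwihkhuni

Attach definiteness indefinite ih- (before consonant 'kh') → ihkhuni.
Attach noun class class II w- → wihkhuni.
Attach case accusative ing- → ingwihkhuni.
Vowel deletion: no change.
Nasal assimilation: no change.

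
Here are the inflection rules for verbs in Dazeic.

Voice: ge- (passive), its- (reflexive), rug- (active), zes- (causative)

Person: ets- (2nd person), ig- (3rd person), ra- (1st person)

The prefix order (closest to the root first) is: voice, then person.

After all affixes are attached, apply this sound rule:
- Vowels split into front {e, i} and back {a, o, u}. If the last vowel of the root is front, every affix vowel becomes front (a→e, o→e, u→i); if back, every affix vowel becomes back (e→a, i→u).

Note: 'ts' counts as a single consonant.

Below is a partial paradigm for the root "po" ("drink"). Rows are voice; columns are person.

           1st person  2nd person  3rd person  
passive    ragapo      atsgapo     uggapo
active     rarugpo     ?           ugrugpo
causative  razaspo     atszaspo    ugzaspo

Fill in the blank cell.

atsrugpo

Attach voice active rug- → rugpo.
Attach person 2nd person ets- → etsrugpo.
Apply vowel harmony: etsrugpo → atsrugpo.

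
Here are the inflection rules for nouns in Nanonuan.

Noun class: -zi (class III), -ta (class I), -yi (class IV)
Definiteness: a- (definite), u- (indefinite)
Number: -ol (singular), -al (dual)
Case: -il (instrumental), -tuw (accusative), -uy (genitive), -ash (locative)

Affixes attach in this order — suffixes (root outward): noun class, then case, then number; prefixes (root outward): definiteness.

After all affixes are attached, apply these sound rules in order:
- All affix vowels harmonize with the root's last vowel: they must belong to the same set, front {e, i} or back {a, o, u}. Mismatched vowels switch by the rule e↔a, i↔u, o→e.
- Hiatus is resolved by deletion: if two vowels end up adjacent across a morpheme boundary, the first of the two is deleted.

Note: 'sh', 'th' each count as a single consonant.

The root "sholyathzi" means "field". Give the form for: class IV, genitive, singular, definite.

Attach noun class class IV -yi → sholyathziyi.
Attach case genitive -uy → sholyathziyiuy.
Attach number singular -ol → sholyathziyiuyol.
Attach definiteness definite a- → asholyathziyiuyol.
Apply vowel harmony: asholyathziyiuyol → esholyathziyiiyel.
Apply vowel deletion: esholyathziyiiyel → esholyathziyiyel.

esholyathziyiyel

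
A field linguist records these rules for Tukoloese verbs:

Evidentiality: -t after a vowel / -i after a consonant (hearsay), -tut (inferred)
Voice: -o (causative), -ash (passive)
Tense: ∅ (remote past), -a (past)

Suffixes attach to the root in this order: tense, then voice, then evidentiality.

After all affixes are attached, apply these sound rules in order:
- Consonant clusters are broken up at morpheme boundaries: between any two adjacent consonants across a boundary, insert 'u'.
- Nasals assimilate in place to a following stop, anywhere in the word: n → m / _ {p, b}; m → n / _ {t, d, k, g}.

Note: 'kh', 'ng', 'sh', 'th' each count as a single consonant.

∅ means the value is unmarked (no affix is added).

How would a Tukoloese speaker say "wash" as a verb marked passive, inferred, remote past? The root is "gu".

tense = remote past: zero marking, form stays gu.
Attach voice passive -ash → guash.
Attach evidentiality inferred -tut → guashtut.
Apply epenthesis: guashtut → guashutut.
Nasal assimilation: no change.

guashutut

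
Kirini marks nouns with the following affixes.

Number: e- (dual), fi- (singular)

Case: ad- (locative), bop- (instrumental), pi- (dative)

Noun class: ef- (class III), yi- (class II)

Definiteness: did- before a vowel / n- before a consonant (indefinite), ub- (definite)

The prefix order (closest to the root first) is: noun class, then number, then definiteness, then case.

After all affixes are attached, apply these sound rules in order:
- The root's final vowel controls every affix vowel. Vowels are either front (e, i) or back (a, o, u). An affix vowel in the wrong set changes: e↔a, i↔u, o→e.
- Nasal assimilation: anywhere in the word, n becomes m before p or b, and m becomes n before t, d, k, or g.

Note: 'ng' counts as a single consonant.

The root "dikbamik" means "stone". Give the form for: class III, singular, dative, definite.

piibfiefdikbamik

Attach noun class class III ef- → efdikbamik.
Attach number singular fi- → fiefdikbamik.
Attach definiteness definite ub- → ubfiefdikbamik.
Attach case dative pi- → piubfiefdikbamik.
Apply vowel harmony: piubfiefdikbamik → piibfiefdikbamik.
Nasal assimilation: no change.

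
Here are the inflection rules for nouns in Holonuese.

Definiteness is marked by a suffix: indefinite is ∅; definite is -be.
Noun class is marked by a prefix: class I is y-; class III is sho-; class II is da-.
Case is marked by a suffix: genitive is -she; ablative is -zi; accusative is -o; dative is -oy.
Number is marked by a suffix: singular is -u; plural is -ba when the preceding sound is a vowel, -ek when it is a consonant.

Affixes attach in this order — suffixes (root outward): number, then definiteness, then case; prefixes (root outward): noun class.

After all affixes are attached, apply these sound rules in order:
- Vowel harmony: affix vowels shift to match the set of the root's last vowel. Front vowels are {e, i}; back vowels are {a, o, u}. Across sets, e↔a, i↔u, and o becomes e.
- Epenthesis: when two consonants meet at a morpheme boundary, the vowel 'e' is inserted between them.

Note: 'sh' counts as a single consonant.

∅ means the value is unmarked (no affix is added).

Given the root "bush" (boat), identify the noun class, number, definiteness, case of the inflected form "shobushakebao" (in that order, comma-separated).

Segment: sho-bush-ek-be-o.
noun class: sho- → class III.
number: -ba/ek → plural.
definiteness: -be → definite.
case: -o → accusative.

class III, plural, definite, accusative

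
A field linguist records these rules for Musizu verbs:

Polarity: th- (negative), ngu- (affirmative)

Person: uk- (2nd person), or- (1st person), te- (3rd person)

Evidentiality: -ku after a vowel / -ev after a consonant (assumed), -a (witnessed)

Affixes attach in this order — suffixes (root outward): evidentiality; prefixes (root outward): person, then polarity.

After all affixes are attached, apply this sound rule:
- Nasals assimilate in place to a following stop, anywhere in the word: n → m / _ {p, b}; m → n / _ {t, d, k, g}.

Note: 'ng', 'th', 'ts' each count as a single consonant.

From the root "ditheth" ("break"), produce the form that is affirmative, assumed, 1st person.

Attach evidentiality assumed -ev (after consonant 'th') → dithethev.
Attach person 1st person or- → ordithethev.
Attach polarity affirmative ngu- → nguordithethev.
Nasal assimilation: no change.

nguordithethev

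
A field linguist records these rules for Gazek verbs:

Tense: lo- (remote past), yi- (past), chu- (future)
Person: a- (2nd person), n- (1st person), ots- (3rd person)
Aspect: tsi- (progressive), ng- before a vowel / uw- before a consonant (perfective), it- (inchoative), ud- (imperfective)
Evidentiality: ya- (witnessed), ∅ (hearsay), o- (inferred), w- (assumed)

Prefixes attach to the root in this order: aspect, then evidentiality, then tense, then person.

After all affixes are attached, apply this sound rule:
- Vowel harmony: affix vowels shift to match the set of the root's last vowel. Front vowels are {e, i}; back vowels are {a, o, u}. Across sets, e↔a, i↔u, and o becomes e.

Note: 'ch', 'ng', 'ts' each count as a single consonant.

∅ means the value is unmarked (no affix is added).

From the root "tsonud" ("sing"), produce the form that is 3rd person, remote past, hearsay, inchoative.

otslouttsonud

Attach aspect inchoative it- → ittsonud.
evidentiality = hearsay: zero marking, form stays ittsonud.
Attach tense remote past lo- → loittsonud.
Attach person 3rd person ots- → otsloittsonud.
Apply vowel harmony: otsloittsonud → otslouttsonud.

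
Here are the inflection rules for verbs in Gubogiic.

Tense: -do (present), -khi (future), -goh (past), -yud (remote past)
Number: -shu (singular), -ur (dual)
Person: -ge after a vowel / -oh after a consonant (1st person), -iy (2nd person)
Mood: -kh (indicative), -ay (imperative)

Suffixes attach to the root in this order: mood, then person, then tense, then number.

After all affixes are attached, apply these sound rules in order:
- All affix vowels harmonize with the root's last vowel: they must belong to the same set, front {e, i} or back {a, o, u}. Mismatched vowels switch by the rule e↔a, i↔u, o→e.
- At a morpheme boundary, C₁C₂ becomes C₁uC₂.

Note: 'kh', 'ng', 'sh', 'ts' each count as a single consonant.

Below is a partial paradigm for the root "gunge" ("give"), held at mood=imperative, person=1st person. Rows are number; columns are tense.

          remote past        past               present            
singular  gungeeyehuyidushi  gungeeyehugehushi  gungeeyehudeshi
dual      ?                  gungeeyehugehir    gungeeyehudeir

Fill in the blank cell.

gungeeyehuyidir

Attach mood imperative -ay → gungeay.
Attach person 1st person -oh (after consonant 'y') → gungeayoh.
Attach tense remote past -yud → gungeayohyud.
Attach number dual -ur → gungeayohyudur.
Apply vowel harmony: gungeayohyudur → gungeeyehyidir.
Apply epenthesis: gungeeyehyidir → gungeeyehuyidir.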